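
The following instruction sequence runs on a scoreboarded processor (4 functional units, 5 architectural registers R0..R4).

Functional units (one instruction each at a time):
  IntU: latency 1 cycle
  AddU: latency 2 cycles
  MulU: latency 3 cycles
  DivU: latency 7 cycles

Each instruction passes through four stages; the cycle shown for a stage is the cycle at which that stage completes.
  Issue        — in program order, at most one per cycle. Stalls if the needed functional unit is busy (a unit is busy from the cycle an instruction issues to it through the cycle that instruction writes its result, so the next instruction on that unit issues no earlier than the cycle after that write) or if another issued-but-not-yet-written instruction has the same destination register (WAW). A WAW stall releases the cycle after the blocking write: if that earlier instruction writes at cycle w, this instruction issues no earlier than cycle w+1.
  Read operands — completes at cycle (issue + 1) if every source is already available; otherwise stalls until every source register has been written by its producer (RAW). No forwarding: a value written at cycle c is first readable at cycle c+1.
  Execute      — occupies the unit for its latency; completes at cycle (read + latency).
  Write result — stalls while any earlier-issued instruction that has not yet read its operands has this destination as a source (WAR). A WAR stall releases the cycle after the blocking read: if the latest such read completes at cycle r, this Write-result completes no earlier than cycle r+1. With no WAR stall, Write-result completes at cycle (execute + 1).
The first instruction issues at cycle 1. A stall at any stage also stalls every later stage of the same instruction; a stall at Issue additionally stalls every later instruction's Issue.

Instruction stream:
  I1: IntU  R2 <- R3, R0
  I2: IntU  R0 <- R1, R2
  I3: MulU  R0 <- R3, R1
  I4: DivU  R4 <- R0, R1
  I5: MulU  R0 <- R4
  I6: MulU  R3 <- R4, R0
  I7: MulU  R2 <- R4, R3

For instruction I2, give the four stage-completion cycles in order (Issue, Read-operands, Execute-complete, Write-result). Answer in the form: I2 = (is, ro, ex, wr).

[1] I1 dispatched to IntU
[2] I1 operands ready
[3] I1 complete
[4] R2←I1
[5] I2 dispatched to IntU
[6] I2 operands ready
[7] I2 complete
[8] R0←I2
[9] I3 dispatched to MulU
[10] I3 operands ready, I4 dispatched to DivU
[13] I3 complete
[14] R0←I3
[15] I4 operands ready, I5 dispatched to MulU
[22] I4 complete
[23] R4←I4
[24] I5 operands ready
[27] I5 complete
[28] R0←I5
[29] I6 dispatched to MulU
[30] I6 operands ready
[33] I6 complete
[34] R3←I6
[35] I7 dispatched to MulU
[36] I7 operands ready
[39] I7 complete
[40] R2←I7

I2 = (5, 6, 7, 8)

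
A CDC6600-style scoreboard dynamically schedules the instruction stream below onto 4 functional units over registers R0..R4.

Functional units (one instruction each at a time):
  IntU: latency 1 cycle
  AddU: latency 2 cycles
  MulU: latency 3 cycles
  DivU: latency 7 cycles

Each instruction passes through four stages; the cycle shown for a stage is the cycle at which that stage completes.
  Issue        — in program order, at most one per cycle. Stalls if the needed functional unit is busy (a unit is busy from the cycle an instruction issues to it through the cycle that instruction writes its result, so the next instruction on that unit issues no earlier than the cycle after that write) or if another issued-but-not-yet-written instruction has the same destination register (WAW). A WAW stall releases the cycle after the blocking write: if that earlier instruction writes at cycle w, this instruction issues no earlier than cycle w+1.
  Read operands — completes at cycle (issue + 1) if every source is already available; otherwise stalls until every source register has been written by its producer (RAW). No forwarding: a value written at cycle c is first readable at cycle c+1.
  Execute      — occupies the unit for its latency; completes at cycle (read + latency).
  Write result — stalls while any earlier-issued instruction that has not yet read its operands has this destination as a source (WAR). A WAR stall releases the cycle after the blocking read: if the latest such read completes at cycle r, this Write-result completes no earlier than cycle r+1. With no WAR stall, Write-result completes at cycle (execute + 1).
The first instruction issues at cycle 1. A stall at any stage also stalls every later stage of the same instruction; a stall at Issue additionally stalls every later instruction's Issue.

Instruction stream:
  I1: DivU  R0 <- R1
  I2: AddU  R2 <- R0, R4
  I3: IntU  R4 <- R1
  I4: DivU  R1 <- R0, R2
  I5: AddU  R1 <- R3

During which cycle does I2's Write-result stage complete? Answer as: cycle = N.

1) issue 1, read 2, done 9, write 10
2) issue 2, read 11, done 13, write 14  <RAW R0: wait I1 write@10>
3) issue 3, read 4, done 5, write 12  <WAR R4: wait I2 read@11>
4) issue 11, read 15, done 22, write 23  <struct: DivU busy until I1 writes@10 / RAW R2: wait I2 write@14>
5) issue 24, read 25, done 27, write 28  <WAW R1: wait I4 write@23>

cycle = 14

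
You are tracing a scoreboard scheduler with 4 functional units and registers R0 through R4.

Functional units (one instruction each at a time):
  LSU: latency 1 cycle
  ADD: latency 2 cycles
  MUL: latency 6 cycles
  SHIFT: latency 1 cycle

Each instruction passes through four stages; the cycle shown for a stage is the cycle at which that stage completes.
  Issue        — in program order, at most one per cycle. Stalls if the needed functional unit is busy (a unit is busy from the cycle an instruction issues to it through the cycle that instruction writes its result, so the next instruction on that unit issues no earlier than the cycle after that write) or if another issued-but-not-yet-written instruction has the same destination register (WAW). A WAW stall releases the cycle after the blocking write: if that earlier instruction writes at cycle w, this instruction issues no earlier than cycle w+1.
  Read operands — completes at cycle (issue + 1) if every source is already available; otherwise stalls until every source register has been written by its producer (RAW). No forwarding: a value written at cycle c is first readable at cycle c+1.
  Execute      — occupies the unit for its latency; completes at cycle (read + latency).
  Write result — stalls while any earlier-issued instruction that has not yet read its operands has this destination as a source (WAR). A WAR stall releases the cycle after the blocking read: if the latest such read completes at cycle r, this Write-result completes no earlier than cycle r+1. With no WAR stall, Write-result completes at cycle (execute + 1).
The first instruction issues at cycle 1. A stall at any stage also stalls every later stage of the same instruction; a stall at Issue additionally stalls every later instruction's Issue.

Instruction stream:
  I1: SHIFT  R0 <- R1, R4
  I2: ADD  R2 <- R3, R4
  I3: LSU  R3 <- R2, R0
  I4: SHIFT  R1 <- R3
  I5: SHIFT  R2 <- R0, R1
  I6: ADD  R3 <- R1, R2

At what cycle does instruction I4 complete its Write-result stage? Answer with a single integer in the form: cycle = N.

cycle = 12

1) issue 1, read 2, done 3, write 4
2) issue 2, read 3, done 5, write 6
3) issue 3, read 7, done 8, write 9  <RAW R2: wait I2 write@6>
4) issue 5, read 10, done 11, write 12  <struct: SHIFT busy until I1 writes@4 / RAW R3: wait I3 write@9>
5) issue 13, read 14, done 15, write 16  <struct: SHIFT busy until I4 writes@12>
6) issue 14, read 17, done 19, write 20  <RAW R2: wait I5 write@16>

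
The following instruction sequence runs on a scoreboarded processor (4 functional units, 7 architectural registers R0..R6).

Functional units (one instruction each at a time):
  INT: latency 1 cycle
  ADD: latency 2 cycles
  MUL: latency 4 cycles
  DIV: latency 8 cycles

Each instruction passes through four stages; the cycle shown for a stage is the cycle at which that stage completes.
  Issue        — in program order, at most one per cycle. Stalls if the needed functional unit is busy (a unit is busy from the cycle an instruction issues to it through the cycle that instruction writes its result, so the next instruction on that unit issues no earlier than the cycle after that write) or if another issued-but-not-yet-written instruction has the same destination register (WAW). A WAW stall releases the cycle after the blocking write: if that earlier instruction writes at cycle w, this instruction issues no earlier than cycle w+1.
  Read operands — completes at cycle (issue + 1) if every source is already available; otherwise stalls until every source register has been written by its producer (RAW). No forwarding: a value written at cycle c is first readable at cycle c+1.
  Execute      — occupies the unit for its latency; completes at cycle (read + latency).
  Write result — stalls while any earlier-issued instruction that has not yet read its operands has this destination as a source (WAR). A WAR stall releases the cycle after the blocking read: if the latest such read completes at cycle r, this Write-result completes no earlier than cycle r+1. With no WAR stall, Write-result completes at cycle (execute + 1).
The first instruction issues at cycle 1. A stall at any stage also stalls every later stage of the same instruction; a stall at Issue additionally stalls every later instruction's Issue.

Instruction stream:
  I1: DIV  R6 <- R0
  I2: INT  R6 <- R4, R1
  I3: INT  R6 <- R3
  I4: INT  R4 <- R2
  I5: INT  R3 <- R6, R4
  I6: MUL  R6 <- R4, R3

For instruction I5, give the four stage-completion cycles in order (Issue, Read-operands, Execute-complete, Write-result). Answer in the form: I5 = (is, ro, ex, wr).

I1  is:1  ro:2  ex:10  wr:11
I2  is:12  ro:13  ex:14  wr:15  — WAW R6: wait I1 write@11
I3  is:16  ro:17  ex:18  wr:19  — struct: INT busy until I2 writes@15
I4  is:20  ro:21  ex:22  wr:23  — struct: INT busy until I3 writes@19
I5  is:24  ro:25  ex:26  wr:27  — struct: INT busy until I4 writes@23
I6  is:25  ro:28  ex:32  wr:33  — RAW R3: wait I5 write@27

I5 = (24, 25, 26, 27)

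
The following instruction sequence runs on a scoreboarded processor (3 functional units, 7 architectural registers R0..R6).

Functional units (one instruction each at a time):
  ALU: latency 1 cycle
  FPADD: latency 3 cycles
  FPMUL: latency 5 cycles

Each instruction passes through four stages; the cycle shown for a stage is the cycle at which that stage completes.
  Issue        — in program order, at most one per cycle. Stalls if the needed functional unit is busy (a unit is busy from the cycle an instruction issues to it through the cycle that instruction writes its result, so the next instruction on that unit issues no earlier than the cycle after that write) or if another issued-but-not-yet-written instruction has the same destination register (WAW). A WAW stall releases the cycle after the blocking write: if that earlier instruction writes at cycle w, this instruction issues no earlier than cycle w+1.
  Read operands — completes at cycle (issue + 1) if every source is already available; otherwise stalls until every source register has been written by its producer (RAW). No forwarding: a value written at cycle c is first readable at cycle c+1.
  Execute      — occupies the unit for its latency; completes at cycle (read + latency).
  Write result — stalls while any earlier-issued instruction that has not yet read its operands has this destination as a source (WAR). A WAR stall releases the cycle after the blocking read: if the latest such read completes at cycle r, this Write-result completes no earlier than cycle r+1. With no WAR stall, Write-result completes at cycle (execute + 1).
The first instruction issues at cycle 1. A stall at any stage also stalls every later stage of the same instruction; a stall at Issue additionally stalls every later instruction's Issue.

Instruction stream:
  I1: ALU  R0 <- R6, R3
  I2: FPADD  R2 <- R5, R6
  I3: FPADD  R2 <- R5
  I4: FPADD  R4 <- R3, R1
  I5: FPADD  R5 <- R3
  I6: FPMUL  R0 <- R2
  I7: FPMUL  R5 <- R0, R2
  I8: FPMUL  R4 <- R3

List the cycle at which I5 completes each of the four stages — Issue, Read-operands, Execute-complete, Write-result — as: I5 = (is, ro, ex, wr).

I5 = (20, 21, 24, 25)

c1: I1 dispatched to ALU
c2: I1 operands ready; I2 dispatched to FPADD
c3: I1 complete; I2 operands ready
c4: R0←I1
c6: I2 complete
c7: R2←I2
c8: I3 dispatched to FPADD
c9: I3 operands ready
c12: I3 complete
c13: R2←I3
c14: I4 dispatched to FPADD
c15: I4 operands ready
c18: I4 complete
c19: R4←I4
c20: I5 dispatched to FPADD
c21: I5 operands ready; I6 dispatched to FPMUL
c22: I6 operands ready
c24: I5 complete
c25: R5←I5
c27: I6 complete
c28: R0←I6
c29: I7 dispatched to FPMUL
c30: I7 operands ready
c35: I7 complete
c36: R5←I7
c37: I8 dispatched to FPMUL
c38: I8 operands ready
c43: I8 complete
c44: R4←I8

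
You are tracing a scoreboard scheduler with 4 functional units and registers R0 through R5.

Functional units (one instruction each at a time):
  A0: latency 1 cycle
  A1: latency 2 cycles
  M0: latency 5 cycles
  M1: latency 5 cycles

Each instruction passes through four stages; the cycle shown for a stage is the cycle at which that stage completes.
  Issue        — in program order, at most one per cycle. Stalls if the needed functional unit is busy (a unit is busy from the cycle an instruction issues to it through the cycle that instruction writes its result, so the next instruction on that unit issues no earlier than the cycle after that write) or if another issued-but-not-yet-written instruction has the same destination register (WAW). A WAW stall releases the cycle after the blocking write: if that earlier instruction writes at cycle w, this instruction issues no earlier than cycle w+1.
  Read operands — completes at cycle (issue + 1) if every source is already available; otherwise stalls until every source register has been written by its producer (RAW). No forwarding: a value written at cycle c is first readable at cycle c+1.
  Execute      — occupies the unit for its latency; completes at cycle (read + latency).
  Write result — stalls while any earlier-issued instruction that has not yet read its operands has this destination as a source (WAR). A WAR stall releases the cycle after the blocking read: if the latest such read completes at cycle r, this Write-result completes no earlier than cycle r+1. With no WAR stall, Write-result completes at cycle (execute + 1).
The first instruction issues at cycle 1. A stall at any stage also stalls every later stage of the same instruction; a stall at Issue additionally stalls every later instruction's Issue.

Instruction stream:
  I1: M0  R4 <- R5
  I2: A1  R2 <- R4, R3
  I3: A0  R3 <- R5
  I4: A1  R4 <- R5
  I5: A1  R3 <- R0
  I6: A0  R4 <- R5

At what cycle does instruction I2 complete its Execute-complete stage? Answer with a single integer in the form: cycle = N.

t=1  I1→M0
t=2  I1 RO · I2→A1
t=3  I3→A0
t=4  I3 RO
t=5  I3 EX
t=7  I1 EX
t=8  I1 WR R4
t=9  I2 RO
t=10  I3 WR R3
t=11  I2 EX
t=12  I2 WR R2
t=13  I4→A1
t=14  I4 RO
t=16  I4 EX
t=17  I4 WR R4
t=18  I5→A1
t=19  I5 RO · I6→A0
t=20  I6 RO
t=21  I5 EX · I6 EX
t=22  I5 WR R3 · I6 WR R4

cycle = 11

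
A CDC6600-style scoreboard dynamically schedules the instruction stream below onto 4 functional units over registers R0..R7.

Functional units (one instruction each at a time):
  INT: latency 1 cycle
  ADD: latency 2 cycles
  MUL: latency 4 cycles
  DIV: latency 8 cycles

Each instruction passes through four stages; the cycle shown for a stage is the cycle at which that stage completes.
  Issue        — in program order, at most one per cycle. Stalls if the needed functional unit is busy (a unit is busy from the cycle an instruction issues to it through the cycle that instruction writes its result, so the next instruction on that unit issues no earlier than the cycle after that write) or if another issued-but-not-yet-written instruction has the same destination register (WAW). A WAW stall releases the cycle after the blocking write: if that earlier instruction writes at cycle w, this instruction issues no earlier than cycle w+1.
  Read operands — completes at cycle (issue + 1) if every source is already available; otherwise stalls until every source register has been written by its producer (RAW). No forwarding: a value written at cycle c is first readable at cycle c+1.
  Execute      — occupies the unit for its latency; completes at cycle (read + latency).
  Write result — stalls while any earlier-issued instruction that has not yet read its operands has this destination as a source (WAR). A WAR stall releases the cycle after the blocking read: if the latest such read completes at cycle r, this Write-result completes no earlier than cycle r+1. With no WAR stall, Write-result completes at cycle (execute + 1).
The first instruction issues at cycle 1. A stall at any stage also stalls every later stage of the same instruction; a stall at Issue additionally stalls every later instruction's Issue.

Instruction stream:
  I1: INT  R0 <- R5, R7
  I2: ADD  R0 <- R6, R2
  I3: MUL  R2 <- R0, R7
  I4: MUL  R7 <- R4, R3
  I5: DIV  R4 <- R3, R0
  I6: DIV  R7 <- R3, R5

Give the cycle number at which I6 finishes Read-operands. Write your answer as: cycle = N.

cycle = 29

  I1 | 1 | 2 | 3 | 4
  I2 | 5 | 6 | 8 | 9   WAW R0: wait I1 write@4
  I3 | 6 | 10 | 14 | 15   RAW R0: wait I2 write@9
  I4 | 16 | 17 | 21 | 22   struct: MUL busy until I3 writes@15
  I5 | 17 | 18 | 26 | 27
  I6 | 28 | 29 | 37 | 38   struct: DIV busy until I5 writes@27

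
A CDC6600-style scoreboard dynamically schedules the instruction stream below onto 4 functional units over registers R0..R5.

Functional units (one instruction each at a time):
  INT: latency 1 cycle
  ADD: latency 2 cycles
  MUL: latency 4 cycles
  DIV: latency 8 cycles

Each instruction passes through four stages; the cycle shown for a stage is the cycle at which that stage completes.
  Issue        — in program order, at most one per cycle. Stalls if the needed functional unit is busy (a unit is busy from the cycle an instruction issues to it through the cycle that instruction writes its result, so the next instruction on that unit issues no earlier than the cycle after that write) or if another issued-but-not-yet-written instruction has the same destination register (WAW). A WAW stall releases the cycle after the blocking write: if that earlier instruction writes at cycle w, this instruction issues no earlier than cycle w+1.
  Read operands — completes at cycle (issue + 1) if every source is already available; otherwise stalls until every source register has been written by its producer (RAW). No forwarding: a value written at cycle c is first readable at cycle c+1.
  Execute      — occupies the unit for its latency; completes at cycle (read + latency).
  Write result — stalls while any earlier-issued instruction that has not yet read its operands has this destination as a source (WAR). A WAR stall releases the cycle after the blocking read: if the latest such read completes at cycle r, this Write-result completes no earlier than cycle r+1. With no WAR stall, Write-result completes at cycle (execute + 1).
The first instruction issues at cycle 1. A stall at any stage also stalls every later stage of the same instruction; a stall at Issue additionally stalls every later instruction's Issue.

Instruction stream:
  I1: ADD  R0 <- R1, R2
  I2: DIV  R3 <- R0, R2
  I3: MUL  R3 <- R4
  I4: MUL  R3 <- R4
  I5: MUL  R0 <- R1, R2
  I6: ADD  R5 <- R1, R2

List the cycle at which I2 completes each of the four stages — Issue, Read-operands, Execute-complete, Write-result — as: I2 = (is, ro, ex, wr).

I2 = (2, 6, 14, 15)

cycle 1: I1→ADD
cycle 2: I1 RO; I2→DIV
cycle 4: I1 EX
cycle 5: I1 WR R0
cycle 6: I2 RO
cycle 14: I2 EX
cycle 15: I2 WR R3
cycle 16: I3→MUL
cycle 17: I3 RO
cycle 21: I3 EX
cycle 22: I3 WR R3
cycle 23: I4→MUL
cycle 24: I4 RO
cycle 28: I4 EX
cycle 29: I4 WR R3
cycle 30: I5→MUL
cycle 31: I5 RO; I6→ADD
cycle 32: I6 RO
cycle 34: I6 EX
cycle 35: I5 EX; I6 WR R5
cycle 36: I5 WR R0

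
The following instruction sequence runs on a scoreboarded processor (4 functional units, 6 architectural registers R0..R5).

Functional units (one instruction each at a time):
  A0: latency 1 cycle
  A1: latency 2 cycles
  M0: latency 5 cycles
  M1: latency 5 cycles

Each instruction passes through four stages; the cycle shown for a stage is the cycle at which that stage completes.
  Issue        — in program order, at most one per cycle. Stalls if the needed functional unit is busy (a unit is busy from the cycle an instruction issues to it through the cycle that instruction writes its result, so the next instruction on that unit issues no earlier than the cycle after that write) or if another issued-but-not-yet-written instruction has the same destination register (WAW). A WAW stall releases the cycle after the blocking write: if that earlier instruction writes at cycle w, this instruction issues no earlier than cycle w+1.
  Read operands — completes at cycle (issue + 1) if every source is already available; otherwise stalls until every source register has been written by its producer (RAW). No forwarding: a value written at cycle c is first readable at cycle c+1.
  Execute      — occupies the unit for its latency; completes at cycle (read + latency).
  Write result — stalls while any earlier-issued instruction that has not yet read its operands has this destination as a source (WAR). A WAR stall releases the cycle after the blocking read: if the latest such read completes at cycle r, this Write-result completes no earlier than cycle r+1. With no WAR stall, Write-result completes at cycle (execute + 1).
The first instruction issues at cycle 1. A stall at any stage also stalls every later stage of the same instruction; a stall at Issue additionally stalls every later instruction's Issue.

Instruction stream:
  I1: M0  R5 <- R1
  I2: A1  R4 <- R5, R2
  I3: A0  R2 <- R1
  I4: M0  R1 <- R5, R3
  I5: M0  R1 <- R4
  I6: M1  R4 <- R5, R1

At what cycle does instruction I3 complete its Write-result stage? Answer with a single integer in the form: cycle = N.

cycle = 10

1) issue 1, read 2, done 7, write 8
2) issue 2, read 9, done 11, write 12  <RAW R5: wait I1 write@8>
3) issue 3, read 4, done 5, write 10  <WAR R2: wait I2 read@9>
4) issue 9, read 10, done 15, write 16  <struct: M0 busy until I1 writes@8>
5) issue 17, read 18, done 23, write 24  <struct: M0 busy until I4 writes@16>
6) issue 18, read 25, done 30, write 31  <RAW R1: wait I5 write@24>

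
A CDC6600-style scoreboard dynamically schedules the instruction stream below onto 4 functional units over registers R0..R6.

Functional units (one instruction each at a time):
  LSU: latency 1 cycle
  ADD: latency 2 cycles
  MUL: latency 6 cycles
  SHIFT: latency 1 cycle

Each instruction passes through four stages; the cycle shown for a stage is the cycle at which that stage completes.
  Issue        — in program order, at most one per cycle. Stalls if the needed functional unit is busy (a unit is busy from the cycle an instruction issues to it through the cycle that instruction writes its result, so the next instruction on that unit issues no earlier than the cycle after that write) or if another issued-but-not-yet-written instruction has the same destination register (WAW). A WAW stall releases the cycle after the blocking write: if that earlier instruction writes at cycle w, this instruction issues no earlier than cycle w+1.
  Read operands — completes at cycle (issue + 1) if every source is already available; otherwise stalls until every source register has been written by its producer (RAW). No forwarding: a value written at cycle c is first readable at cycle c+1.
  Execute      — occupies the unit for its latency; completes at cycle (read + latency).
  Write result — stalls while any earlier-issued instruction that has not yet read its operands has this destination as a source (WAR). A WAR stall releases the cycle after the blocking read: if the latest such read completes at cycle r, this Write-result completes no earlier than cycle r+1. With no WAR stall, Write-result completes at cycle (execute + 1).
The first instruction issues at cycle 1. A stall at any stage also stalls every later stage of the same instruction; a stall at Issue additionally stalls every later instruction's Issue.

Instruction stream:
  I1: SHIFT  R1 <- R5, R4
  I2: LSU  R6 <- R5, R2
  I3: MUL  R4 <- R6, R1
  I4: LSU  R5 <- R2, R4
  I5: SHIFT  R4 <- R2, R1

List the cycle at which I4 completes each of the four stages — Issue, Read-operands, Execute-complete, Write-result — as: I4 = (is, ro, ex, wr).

I4 = (6, 14, 15, 16)

cycle 1: I1 dispatched to SHIFT
cycle 2: I1 operands ready; I2 dispatched to LSU
cycle 3: I1 complete; I2 operands ready; I3 dispatched to MUL
cycle 4: R1←I1; I2 complete
cycle 5: R6←I2
cycle 6: I3 operands ready; I4 dispatched to LSU
cycle 12: I3 complete
cycle 13: R4←I3
cycle 14: I4 operands ready; I5 dispatched to SHIFT
cycle 15: I4 complete; I5 operands ready
cycle 16: R5←I4; I5 complete
cycle 17: R4←I5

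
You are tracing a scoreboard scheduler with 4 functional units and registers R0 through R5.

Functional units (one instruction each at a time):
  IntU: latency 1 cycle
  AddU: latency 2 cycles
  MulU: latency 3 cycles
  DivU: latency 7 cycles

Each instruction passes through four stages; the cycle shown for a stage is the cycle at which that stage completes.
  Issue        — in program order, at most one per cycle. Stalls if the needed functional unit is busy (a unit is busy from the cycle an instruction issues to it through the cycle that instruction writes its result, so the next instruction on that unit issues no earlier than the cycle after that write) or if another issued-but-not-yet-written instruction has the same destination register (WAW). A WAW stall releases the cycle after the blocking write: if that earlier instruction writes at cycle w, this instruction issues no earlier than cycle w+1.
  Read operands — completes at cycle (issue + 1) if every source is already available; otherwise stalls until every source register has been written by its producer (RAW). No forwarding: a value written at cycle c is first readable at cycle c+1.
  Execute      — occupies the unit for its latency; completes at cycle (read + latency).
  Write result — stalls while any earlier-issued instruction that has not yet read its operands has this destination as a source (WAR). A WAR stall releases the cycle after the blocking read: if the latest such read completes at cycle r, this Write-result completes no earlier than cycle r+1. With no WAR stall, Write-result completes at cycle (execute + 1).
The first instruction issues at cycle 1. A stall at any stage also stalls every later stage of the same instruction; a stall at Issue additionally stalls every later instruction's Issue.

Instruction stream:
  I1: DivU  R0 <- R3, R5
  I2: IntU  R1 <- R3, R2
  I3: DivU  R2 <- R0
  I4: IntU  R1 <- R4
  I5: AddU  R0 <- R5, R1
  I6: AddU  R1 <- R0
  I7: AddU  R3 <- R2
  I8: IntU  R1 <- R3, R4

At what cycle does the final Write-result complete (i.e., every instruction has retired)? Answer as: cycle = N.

[I1] 1/2/9/10
[I2] 2/3/4/5
[I3] 11/12/19/20  (struct: DivU busy until I1 writes@10)
[I4] 12/13/14/15
[I5] 13/16/18/19  (RAW R1: wait I4 write@15)
[I6] 20/21/23/24  (struct: AddU busy until I5 writes@19)
[I7] 25/26/28/29  (struct: AddU busy until I6 writes@24)
[I8] 26/30/31/32  (RAW R3: wait I7 write@29)

cycle = 32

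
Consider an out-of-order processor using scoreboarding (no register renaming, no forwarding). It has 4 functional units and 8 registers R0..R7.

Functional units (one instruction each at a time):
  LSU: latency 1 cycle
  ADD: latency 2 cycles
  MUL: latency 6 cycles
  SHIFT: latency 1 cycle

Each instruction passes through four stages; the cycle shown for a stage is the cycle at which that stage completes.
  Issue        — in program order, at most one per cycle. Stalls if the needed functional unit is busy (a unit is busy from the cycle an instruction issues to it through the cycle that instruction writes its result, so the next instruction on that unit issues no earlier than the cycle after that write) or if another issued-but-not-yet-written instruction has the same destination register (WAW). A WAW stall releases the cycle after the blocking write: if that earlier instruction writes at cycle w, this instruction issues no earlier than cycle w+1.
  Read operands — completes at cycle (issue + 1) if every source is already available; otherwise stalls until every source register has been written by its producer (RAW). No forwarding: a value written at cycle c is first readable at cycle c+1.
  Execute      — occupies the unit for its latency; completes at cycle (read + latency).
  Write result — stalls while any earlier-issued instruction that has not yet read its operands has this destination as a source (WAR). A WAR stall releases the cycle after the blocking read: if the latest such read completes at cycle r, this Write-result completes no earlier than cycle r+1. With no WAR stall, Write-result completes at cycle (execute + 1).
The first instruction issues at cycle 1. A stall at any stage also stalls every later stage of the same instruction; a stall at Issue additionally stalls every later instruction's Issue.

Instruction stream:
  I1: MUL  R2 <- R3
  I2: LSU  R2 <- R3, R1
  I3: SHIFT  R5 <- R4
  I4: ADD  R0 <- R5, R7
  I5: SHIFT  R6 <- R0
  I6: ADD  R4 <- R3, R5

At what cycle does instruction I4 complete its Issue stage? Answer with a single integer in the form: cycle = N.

c1: I1 dispatched to MUL
c2: I1 operands ready
c8: I1 complete
c9: R2←I1
c10: I2 dispatched to LSU
c11: I2 operands ready | I3 dispatched to SHIFT
c12: I2 complete | I3 operands ready | I4 dispatched to ADD
c13: R2←I2 | I3 complete
c14: R5←I3
c15: I4 operands ready | I5 dispatched to SHIFT
c17: I4 complete
c18: R0←I4
c19: I5 operands ready | I6 dispatched to ADD
c20: I5 complete | I6 operands ready
c21: R6←I5
c22: I6 complete
c23: R4←I6

cycle = 12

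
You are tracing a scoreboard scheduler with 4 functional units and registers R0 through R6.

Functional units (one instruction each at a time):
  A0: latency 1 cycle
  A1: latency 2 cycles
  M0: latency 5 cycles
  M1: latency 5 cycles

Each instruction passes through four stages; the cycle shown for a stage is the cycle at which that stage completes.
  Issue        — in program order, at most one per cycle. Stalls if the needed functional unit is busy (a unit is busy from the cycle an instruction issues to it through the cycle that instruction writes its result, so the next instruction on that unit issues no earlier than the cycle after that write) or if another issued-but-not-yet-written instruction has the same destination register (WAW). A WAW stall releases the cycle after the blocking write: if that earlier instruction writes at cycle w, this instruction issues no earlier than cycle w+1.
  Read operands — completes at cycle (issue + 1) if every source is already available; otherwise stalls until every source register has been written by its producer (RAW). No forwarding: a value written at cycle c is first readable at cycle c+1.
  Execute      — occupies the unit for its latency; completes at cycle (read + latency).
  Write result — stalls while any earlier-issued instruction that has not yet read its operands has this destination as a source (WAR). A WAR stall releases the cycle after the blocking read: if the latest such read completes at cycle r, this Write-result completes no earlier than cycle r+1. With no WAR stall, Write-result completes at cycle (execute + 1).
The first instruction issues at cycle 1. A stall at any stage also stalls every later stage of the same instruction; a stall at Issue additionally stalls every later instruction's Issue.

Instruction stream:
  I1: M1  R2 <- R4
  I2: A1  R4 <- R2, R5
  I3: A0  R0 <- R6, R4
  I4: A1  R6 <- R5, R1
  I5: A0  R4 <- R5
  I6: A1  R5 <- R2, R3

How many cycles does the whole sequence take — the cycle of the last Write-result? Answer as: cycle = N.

cycle = 22

cycle 1: I1 issues→M1
cycle 2: I1 reads | I2 issues→A1
cycle 3: I3 issues→A0
cycle 7: I1 exec-done
cycle 8: I1 writes R2
cycle 9: I2 reads
cycle 11: I2 exec-done
cycle 12: I2 writes R4
cycle 13: I3 reads | I4 issues→A1
cycle 14: I3 exec-done | I4 reads
cycle 15: I3 writes R0
cycle 16: I4 exec-done | I5 issues→A0
cycle 17: I4 writes R6 | I5 reads
cycle 18: I5 exec-done | I6 issues→A1
cycle 19: I5 writes R4 | I6 reads
cycle 21: I6 exec-done
cycle 22: I6 writes R5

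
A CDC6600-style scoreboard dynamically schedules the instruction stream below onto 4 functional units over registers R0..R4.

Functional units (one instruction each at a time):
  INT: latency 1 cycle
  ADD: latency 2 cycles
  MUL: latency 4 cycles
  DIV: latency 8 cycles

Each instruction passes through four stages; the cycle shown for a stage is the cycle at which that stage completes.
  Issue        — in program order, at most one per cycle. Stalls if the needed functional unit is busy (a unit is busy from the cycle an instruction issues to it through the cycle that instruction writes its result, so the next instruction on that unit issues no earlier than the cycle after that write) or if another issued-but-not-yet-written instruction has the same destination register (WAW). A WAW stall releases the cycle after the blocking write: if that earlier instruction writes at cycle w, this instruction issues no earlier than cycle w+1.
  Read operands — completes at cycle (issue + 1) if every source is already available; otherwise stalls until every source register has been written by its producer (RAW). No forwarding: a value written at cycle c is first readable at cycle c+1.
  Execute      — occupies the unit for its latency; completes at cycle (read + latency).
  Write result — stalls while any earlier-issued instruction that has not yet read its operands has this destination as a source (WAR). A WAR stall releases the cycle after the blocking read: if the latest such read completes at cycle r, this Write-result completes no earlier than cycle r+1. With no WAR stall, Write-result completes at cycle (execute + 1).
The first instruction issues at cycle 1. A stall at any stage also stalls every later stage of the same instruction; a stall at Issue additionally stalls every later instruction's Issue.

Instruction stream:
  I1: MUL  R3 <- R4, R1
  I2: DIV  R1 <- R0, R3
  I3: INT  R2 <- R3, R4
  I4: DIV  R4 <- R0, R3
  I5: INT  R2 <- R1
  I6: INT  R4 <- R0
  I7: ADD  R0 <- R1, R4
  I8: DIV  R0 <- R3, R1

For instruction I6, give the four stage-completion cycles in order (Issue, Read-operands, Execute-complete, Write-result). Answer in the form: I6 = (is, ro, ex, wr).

I1 -> (1, 2, 6, 7)
I2 -> (2, 8, 16, 17)  // RAW R3: wait I1 write@7
I3 -> (3, 8, 9, 10)  // RAW R3: wait I1 write@7
I4 -> (18, 19, 27, 28)  // struct: DIV busy until I2 writes@17
I5 -> (19, 20, 21, 22)
I6 -> (29, 30, 31, 32)  // WAW R4: wait I4 write@28
I7 -> (30, 33, 35, 36)  // RAW R4: wait I6 write@32
I8 -> (37, 38, 46, 47)  // WAW R0: wait I7 write@36

I6 = (29, 30, 31, 32)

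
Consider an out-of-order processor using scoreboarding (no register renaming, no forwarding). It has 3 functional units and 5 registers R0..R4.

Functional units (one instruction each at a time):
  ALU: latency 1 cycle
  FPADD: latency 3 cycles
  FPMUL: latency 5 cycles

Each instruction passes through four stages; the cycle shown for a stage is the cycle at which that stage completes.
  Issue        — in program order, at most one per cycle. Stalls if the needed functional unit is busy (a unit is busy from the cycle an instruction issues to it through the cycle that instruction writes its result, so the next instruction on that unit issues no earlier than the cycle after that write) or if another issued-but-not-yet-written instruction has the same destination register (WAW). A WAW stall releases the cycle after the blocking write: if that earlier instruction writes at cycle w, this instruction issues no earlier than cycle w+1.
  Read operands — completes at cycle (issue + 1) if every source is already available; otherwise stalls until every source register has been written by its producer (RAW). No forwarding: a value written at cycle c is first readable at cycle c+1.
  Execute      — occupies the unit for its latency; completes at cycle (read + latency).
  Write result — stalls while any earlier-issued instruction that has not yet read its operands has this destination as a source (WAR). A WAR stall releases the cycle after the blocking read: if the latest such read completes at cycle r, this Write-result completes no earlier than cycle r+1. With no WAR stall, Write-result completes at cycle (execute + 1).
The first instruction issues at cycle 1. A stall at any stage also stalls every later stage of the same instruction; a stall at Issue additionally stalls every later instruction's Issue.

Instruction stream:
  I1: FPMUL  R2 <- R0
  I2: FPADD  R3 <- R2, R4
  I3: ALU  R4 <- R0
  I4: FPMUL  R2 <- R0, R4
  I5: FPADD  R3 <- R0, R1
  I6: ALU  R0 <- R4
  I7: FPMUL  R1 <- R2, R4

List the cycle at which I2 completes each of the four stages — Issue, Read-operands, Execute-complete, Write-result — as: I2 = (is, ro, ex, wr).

I1 -> (1, 2, 7, 8)
I2 -> (2, 9, 12, 13)  // RAW R2: wait I1 write@8
I3 -> (3, 4, 5, 10)  // WAR R4: wait I2 read@9
I4 -> (9, 11, 16, 17)  // struct: FPMUL busy until I1 writes@8, RAW R4: wait I3 write@10
I5 -> (14, 15, 18, 19)  // struct: FPADD busy until I2 writes@13
I6 -> (15, 16, 17, 18)
I7 -> (18, 19, 24, 25)  // struct: FPMUL busy until I4 writes@17

I2 = (2, 9, 12, 13)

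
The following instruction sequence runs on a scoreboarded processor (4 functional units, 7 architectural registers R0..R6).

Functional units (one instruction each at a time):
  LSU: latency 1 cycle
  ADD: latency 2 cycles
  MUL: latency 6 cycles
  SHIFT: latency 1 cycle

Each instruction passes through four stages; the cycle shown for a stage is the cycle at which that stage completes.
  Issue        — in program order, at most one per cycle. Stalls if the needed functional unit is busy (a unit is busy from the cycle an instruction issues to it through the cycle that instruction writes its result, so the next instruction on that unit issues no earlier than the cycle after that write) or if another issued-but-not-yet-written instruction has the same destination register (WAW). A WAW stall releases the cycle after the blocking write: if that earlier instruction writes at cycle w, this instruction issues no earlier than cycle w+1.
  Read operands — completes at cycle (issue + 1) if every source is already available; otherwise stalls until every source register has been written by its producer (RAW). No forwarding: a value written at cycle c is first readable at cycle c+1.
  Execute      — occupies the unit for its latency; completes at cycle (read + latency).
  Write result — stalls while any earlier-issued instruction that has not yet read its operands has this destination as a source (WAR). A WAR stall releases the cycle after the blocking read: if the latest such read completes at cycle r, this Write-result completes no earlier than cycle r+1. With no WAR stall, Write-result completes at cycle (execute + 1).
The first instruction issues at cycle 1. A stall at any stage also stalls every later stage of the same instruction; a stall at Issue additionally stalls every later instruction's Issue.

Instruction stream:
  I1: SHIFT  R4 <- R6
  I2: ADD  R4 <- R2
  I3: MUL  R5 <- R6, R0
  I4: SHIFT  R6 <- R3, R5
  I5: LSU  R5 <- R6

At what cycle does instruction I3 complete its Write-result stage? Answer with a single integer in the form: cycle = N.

cycle = 14

I1: IS=1 RO=2 EX=3 WR=4
I2: IS=5 RO=6 EX=8 WR=9  [WAW R4: wait I1 write@4]
I3: IS=6 RO=7 EX=13 WR=14
I4: IS=7 RO=15 EX=16 WR=17  [RAW R5: wait I3 write@14]
I5: IS=15 RO=18 EX=19 WR=20  [WAW R5: wait I3 write@14; RAW R6: wait I4 write@17]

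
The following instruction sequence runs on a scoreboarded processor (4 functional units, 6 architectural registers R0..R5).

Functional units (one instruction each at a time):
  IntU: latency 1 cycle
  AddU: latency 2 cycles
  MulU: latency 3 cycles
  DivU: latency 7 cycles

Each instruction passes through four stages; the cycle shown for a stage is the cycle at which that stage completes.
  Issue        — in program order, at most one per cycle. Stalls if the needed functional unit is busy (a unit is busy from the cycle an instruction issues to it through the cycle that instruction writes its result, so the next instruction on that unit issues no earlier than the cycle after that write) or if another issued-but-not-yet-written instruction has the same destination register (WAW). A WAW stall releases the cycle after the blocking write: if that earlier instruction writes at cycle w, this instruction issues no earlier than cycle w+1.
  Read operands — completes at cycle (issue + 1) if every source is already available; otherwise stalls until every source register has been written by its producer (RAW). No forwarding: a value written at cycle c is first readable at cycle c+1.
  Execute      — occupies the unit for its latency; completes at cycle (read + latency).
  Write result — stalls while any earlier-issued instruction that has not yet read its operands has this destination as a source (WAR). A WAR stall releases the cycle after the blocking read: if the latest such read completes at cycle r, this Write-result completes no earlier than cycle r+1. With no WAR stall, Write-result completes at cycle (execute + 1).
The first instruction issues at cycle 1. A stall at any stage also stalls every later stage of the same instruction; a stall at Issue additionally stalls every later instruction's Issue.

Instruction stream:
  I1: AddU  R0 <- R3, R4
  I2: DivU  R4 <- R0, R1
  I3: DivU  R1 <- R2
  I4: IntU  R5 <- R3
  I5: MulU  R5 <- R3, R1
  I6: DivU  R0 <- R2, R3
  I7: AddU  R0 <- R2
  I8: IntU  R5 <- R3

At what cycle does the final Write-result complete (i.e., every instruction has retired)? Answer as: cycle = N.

cycle = 39

I1 -> (1, 2, 4, 5)
I2 -> (2, 6, 13, 14)  // RAW R0: wait I1 write@5
I3 -> (15, 16, 23, 24)  // struct: DivU busy until I2 writes@14
I4 -> (16, 17, 18, 19)
I5 -> (20, 25, 28, 29)  // WAW R5: wait I4 write@19, RAW R1: wait I3 write@24
I6 -> (25, 26, 33, 34)  // struct: DivU busy until I3 writes@24
I7 -> (35, 36, 38, 39)  // WAW R0: wait I6 write@34
I8 -> (36, 37, 38, 39)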